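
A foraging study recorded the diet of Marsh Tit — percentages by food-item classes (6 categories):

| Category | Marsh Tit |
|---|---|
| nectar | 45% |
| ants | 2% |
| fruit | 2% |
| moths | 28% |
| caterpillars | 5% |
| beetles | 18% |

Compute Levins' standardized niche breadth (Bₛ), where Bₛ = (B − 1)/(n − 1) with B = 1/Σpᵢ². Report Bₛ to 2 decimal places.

0.43

Convert percentages to proportions (divide by 100).
Σpᵢ² = 0.45² + 0.02² + 0.02² + 0.28² + 0.05² + 0.18² = 0.2025 + 0.0004 + 0.0004 + 0.0784 + 0.0025 + 0.0324 = 0.3166
B = 1 / 0.3166 = 3.1586
Bₛ = (B − 1)/(n − 1) = (3.1586 − 1)/(6 − 1) = 2.1586/5 = 0.4317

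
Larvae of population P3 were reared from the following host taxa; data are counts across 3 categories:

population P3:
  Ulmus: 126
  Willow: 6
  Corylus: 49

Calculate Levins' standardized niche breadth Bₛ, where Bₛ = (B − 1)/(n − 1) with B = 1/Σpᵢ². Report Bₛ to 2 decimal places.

Proportions for population P3 (n=181): 126/181=0.6961, 6/181=0.0331, 49/181=0.2707
Σpᵢ² = 0.6961² + 0.0331² + 0.2707² = 0.484555 + 0.001096 + 0.073278 = 0.558929
B = 1 / 0.558929 = 1.7891
Bₛ = (B − 1)/(n − 1) = (1.7891 − 1)/(3 − 1) = 0.7891/2 = 0.3946

0.39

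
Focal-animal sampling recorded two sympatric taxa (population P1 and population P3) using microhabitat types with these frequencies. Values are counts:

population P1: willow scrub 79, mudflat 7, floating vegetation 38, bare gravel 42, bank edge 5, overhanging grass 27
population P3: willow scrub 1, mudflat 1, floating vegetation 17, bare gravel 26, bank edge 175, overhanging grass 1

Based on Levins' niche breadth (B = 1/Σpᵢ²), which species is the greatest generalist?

population P1

Proportions for population P1 (n=198): 79/198=0.3990, 7/198=0.0354, 38/198=0.1919, 42/198=0.2121, 5/198=0.0253, 27/198=0.1364
Proportions for population P3 (n=221): 1/221=0.0045, 1/221=0.0045, 17/221=0.0769, 26/221=0.1176, 175/221=0.7919, 1/221=0.0045
Σp_P1ᵢ² = 0.3990² + 0.0354² + 0.1919² + 0.2121² + 0.0253² + 0.1364² = 0.159201 + 0.001253 + 0.036826 + 0.044986 + 0.000640 + 0.018605 = 0.261511
B_P1 = 1 / 0.261511 = 3.8239
Σp_P3ᵢ² = 0.0045² + 0.0045² + 0.0769² + 0.1176² + 0.7919² + 0.0045² = 0.000020 + 0.000020 + 0.005914 + 0.013830 + 0.627106 + 0.000020 = 0.646910
B_P3 = 1 / 0.646910 = 1.5458
Highest B → broadest niche (most generalist): population P1 (B = 3.82).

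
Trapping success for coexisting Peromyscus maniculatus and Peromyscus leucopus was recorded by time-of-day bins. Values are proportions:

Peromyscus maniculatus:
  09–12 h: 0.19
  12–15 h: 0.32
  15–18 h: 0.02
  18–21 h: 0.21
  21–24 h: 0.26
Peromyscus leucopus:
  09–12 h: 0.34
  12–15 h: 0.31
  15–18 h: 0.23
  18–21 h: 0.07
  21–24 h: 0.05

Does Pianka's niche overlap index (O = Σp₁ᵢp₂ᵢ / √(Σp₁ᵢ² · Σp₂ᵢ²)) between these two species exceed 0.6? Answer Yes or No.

Σ p₁ᵢp₂ᵢ = 0.0646 + 0.0992 + 0.0046 + 0.0147 + 0.0130 = 0.1961
Σp_1ᵢ² = 0.19² + 0.32² + 0.02² + 0.21² + 0.26² = 0.0361 + 0.1024 + 0.0004 + 0.0441 + 0.0676 = 0.2506
Σp_2ᵢ² = 0.34² + 0.31² + 0.23² + 0.07² + 0.05² = 0.1156 + 0.0961 + 0.0529 + 0.0049 + 0.0025 = 0.2720
O = 0.1961 / √(0.2506 × 0.2720) = 0.1961 / 0.26108 = 0.7511
O = 0.7511 > 0.6 → Yes.

Yes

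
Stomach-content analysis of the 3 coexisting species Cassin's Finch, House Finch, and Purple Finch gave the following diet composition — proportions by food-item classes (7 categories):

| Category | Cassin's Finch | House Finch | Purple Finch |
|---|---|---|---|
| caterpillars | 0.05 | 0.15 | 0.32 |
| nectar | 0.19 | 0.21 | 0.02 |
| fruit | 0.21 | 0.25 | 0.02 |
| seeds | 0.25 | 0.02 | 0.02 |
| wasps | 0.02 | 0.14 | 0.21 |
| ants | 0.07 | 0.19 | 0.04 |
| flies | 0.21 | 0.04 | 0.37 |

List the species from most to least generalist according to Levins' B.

House Finch > Cassin's Finch > Purple Finch

Σp_Cassᵢ² = 0.05² + 0.19² + 0.21² + 0.25² + 0.02² + 0.07² + 0.21² = 0.0025 + 0.0361 + 0.0441 + 0.0625 + 0.0004 + 0.0049 + 0.0441 = 0.1946
B_Cass = 1 / 0.1946 = 5.1387
Σp_Housᵢ² = 0.15² + 0.21² + 0.25² + 0.02² + 0.14² + 0.19² + 0.04² = 0.0225 + 0.0441 + 0.0625 + 0.0004 + 0.0196 + 0.0361 + 0.0016 = 0.1868
B_Hous = 1 / 0.1868 = 5.3533
Σp_Purpᵢ² = 0.32² + 0.02² + 0.02² + 0.02² + 0.21² + 0.04² + 0.37² = 0.1024 + 0.0004 + 0.0004 + 0.0004 + 0.0441 + 0.0016 + 0.1369 = 0.2862
B_Purp = 1 / 0.2862 = 3.4941
Ranking by B (broadest → narrowest): House Finch (5.35) > Cassin's Finch (5.14) > Purple Finch (3.49)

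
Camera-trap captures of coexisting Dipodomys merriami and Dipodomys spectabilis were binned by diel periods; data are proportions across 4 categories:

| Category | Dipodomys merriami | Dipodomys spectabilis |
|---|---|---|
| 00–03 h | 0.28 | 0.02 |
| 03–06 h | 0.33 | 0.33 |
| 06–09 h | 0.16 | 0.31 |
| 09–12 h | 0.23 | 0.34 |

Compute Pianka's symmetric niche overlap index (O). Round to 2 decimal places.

Σ p₁ᵢp₂ᵢ = 0.0056 + 0.1089 + 0.0496 + 0.0782 = 0.2423
Σp_1ᵢ² = 0.28² + 0.33² + 0.16² + 0.23² = 0.0784 + 0.1089 + 0.0256 + 0.0529 = 0.2658
Σp_2ᵢ² = 0.02² + 0.33² + 0.31² + 0.34² = 0.0004 + 0.1089 + 0.0961 + 0.1156 = 0.3210
O = 0.2423 / √(0.2658 × 0.3210) = 0.2423 / 0.29210 = 0.8295

0.83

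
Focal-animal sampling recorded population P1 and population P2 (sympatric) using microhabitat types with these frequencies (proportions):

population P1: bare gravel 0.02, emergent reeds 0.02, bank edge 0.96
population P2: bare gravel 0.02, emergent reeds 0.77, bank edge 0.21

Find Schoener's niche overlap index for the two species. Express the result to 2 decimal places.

0.25

Σ|p₁ᵢ − p₂ᵢ| = 0.00 + 0.75 + 0.75 = 1.50
D = 1 − ½ × 1.50 = 1 − 0.750 = 0.2500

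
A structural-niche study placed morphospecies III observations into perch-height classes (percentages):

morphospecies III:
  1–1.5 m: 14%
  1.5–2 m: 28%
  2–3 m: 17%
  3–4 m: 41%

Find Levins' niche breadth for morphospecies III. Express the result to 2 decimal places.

3.39

Convert percentages to proportions (divide by 100).
Σpᵢ² = 0.14² + 0.28² + 0.17² + 0.41² = 0.0196 + 0.0784 + 0.0289 + 0.1681 = 0.2950
B = 1 / 0.2950 = 3.3898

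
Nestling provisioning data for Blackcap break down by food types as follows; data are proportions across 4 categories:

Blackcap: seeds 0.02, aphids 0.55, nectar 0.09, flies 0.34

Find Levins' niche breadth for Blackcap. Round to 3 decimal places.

2.344

Σpᵢ² = 0.02² + 0.55² + 0.09² + 0.34² = 0.0004 + 0.3025 + 0.0081 + 0.1156 = 0.4266
B = 1 / 0.4266 = 2.34412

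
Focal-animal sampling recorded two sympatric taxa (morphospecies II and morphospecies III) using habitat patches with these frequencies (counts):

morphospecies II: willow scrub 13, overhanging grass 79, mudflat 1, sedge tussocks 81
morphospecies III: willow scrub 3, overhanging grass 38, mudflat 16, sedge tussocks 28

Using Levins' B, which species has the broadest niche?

morphospecies III

Proportions for morphospecies II (n=174): 13/174=0.0747, 79/174=0.4540, 1/174=0.0057, 81/174=0.4655
Proportions for morphospecies III (n=85): 3/85=0.0353, 38/85=0.4471, 16/85=0.1882, 28/85=0.3294
Σp_IIᵢ² = 0.0747² + 0.4540² + 0.0057² + 0.4655² = 0.005580 + 0.206116 + 0.000032 + 0.216690 = 0.428418
B_II = 1 / 0.428418 = 2.3342
Σp_IIIᵢ² = 0.0353² + 0.4471² + 0.1882² + 0.3294² = 0.001246 + 0.199898 + 0.035419 + 0.108504 = 0.345067
B_III = 1 / 0.345067 = 2.8980
Highest B → broadest niche (most generalist): morphospecies III (B = 2.90).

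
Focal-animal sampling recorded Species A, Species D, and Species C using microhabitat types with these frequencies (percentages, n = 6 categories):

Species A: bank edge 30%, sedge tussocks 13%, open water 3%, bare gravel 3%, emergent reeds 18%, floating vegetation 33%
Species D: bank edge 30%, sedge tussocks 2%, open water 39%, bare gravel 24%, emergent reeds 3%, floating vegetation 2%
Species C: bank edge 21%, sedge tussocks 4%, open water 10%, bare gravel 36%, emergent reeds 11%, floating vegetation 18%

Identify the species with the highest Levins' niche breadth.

Convert percentages to proportions (divide by 100).
Σp_Aᵢ² = 0.30² + 0.13² + 0.03² + 0.03² + 0.18² + 0.33² = 0.0900 + 0.0169 + 0.0009 + 0.0009 + 0.0324 + 0.1089 = 0.2500
B_A = 1 / 0.2500 = 4.0000
Σp_Dᵢ² = 0.30² + 0.02² + 0.39² + 0.24² + 0.03² + 0.02² = 0.0900 + 0.0004 + 0.1521 + 0.0576 + 0.0009 + 0.0004 = 0.3014
B_D = 1 / 0.3014 = 3.3179
Σp_Cᵢ² = 0.21² + 0.04² + 0.10² + 0.36² + 0.11² + 0.18² = 0.0441 + 0.0016 + 0.0100 + 0.1296 + 0.0121 + 0.0324 = 0.2298
B_C = 1 / 0.2298 = 4.3516
Highest B → broadest niche (most generalist): Species C (B = 4.35).

Species C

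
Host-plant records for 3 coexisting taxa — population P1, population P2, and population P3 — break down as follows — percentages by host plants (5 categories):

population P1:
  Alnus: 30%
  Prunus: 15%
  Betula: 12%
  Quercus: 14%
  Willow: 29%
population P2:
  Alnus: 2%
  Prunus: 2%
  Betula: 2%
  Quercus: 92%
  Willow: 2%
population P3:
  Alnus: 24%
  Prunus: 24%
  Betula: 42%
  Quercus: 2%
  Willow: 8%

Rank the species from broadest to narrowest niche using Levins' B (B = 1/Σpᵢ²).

population P1 > population P3 > population P2

Convert percentages to proportions (divide by 100).
Σp_P1ᵢ² = 0.30² + 0.15² + 0.12² + 0.14² + 0.29² = 0.0900 + 0.0225 + 0.0144 + 0.0196 + 0.0841 = 0.2306
B_P1 = 1 / 0.2306 = 4.3365
Σp_P2ᵢ² = 0.02² + 0.02² + 0.02² + 0.92² + 0.02² = 0.0004 + 0.0004 + 0.0004 + 0.8464 + 0.0004 = 0.8480
B_P2 = 1 / 0.8480 = 1.1792
Σp_P3ᵢ² = 0.24² + 0.24² + 0.42² + 0.02² + 0.08² = 0.0576 + 0.0576 + 0.1764 + 0.0004 + 0.0064 = 0.2984
B_P3 = 1 / 0.2984 = 3.3512
Ranking by B (broadest → narrowest): population P1 (4.34) > population P3 (3.35) > population P2 (1.18)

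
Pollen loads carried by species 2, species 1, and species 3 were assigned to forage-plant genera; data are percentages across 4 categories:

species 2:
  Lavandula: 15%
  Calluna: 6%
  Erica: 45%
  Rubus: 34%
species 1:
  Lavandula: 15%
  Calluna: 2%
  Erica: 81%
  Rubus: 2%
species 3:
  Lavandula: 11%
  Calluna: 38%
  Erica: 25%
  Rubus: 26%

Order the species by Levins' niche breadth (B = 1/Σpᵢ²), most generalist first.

species 3 > species 2 > species 1

Convert percentages to proportions (divide by 100).
Σp_2ᵢ² = 0.15² + 0.06² + 0.45² + 0.34² = 0.0225 + 0.0036 + 0.2025 + 0.1156 = 0.3442
B_2 = 1 / 0.3442 = 2.9053
Σp_1ᵢ² = 0.15² + 0.02² + 0.81² + 0.02² = 0.0225 + 0.0004 + 0.6561 + 0.0004 = 0.6794
B_1 = 1 / 0.6794 = 1.4719
Σp_3ᵢ² = 0.11² + 0.38² + 0.25² + 0.26² = 0.0121 + 0.1444 + 0.0625 + 0.0676 = 0.2866
B_3 = 1 / 0.2866 = 3.4892
Ranking by B (broadest → narrowest): species 3 (3.49) > species 2 (2.91) > species 1 (1.47)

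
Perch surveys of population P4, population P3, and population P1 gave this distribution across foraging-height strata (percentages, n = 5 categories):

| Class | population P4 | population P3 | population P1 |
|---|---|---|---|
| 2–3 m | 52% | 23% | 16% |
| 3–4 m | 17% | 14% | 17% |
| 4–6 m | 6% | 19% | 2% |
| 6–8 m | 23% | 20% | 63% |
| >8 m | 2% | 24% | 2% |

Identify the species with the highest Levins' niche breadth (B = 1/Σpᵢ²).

population P3

Convert percentages to proportions (divide by 100).
Σp_P4ᵢ² = 0.52² + 0.17² + 0.06² + 0.23² + 0.02² = 0.2704 + 0.0289 + 0.0036 + 0.0529 + 0.0004 = 0.3562
B_P4 = 1 / 0.3562 = 2.8074
Σp_P3ᵢ² = 0.23² + 0.14² + 0.19² + 0.20² + 0.24² = 0.0529 + 0.0196 + 0.0361 + 0.0400 + 0.0576 = 0.2062
B_P3 = 1 / 0.2062 = 4.8497
Σp_P1ᵢ² = 0.16² + 0.17² + 0.02² + 0.63² + 0.02² = 0.0256 + 0.0289 + 0.0004 + 0.3969 + 0.0004 = 0.4522
B_P1 = 1 / 0.4522 = 2.2114
Highest B → broadest niche (most generalist): population P3 (B = 4.85).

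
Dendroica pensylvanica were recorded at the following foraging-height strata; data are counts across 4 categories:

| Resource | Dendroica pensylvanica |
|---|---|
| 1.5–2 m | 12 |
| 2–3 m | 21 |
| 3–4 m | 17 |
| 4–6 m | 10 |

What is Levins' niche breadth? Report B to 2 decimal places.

3.70

Proportions for Dendroica pensylvanica (n=60): 12/60=0.2000, 21/60=0.3500, 17/60=0.2833, 10/60=0.1667
Σpᵢ² = 0.2000² + 0.3500² + 0.2833² + 0.1667² = 0.040000 + 0.122500 + 0.080259 + 0.027789 = 0.270548
B = 1 / 0.270548 = 3.6962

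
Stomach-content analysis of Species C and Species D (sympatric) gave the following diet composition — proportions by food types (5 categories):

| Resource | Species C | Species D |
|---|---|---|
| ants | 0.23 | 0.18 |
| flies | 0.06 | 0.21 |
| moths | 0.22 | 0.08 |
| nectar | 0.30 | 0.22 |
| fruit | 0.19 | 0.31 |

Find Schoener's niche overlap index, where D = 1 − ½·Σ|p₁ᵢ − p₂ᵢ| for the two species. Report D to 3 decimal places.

Σ|p₁ᵢ − p₂ᵢ| = 0.05 + 0.15 + 0.14 + 0.08 + 0.12 = 0.54
D = 1 − ½ × 0.54 = 1 − 0.270 = 0.73000

0.730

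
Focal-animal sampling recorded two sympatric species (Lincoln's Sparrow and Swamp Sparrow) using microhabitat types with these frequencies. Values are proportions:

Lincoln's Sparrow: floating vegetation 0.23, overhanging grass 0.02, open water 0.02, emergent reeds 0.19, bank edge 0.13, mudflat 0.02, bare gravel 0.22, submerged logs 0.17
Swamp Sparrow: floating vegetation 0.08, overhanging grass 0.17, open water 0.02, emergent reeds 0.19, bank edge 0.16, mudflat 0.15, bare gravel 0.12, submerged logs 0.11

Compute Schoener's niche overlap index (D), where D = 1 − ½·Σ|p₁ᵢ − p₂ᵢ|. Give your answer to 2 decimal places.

Σ|p₁ᵢ − p₂ᵢ| = 0.15 + 0.15 + 0.00 + 0.00 + 0.03 + 0.13 + 0.10 + 0.06 = 0.62
D = 1 − ½ × 0.62 = 1 − 0.310 = 0.6900

0.69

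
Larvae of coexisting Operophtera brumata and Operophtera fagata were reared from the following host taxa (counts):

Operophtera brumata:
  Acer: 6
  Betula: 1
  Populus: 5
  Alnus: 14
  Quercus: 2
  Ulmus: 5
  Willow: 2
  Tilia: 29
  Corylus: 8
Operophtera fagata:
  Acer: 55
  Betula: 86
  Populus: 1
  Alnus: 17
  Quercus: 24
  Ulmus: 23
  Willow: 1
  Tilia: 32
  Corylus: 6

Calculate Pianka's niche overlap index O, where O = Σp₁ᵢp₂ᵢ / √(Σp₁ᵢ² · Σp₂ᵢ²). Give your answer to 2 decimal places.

0.46

Proportions for Operophtera brumata (n=72): 6/72=0.0833, 1/72=0.0139, 5/72=0.0694, 14/72=0.1944, 2/72=0.0278, 5/72=0.0694, 2/72=0.0278, 29/72=0.4028, 8/72=0.1111
Proportions for Operophtera fagata (n=245): 55/245=0.2245, 86/245=0.3510, 1/245=0.0041, 17/245=0.0694, 24/245=0.0980, 23/245=0.0939, 1/245=0.0041, 32/245=0.1306, 6/245=0.0245
Σ p₁ᵢp₂ᵢ = 0.018701 + 0.004879 + 0.000285 + 0.013491 + 0.002724 + 0.006517 + 0.000114 + 0.052606 + 0.002722 = 0.102039
Σp_1ᵢ² = 0.0833² + 0.0139² + 0.0694² + 0.1944² + 0.0278² + 0.0694² + 0.0278² + 0.4028² + 0.1111² = 0.006939 + 0.000193 + 0.004816 + 0.037791 + 0.000773 + 0.004816 + 0.000773 + 0.162248 + 0.012343 = 0.230692
Σp_2ᵢ² = 0.2245² + 0.3510² + 0.0041² + 0.0694² + 0.0980² + 0.0939² + 0.0041² + 0.1306² + 0.0245² = 0.050400 + 0.123201 + 0.000017 + 0.004816 + 0.009604 + 0.008817 + 0.000017 + 0.017056 + 0.000600 = 0.214528
O = 0.102039 / √(0.230692 × 0.214528) = 0.102039 / 0.2224632 = 0.4587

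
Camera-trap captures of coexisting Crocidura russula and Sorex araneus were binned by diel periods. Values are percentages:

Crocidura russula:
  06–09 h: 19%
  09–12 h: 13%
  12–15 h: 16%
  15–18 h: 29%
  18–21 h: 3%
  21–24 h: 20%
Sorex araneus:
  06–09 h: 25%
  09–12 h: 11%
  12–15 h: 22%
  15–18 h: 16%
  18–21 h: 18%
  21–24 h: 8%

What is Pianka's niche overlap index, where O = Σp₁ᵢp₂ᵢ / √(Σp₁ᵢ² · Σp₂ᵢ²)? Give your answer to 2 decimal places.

Convert percentages to proportions (divide by 100).
Σ p₁ᵢp₂ᵢ = 0.0475 + 0.0143 + 0.0352 + 0.0464 + 0.0054 + 0.0160 = 0.1648
Σp_1ᵢ² = 0.19² + 0.13² + 0.16² + 0.29² + 0.03² + 0.20² = 0.0361 + 0.0169 + 0.0256 + 0.0841 + 0.0009 + 0.0400 = 0.2036
Σp_2ᵢ² = 0.25² + 0.11² + 0.22² + 0.16² + 0.18² + 0.08² = 0.0625 + 0.0121 + 0.0484 + 0.0256 + 0.0324 + 0.0064 = 0.1874
O = 0.1648 / √(0.2036 × 0.1874) = 0.1648 / 0.19533 = 0.8437

0.84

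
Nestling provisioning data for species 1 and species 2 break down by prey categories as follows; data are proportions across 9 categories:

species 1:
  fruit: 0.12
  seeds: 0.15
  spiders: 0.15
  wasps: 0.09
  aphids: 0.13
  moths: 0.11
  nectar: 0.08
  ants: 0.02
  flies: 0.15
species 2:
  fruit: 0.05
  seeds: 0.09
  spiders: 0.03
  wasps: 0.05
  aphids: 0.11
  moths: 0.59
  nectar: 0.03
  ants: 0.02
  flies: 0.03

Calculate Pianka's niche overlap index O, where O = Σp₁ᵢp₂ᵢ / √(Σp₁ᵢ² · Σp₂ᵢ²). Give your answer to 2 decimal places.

Σ p₁ᵢp₂ᵢ = 0.0060 + 0.0135 + 0.0045 + 0.0045 + 0.0143 + 0.0649 + 0.0024 + 0.0004 + 0.0045 = 0.1150
Σp_1ᵢ² = 0.12² + 0.15² + 0.15² + 0.09² + 0.13² + 0.11² + 0.08² + 0.02² + 0.15² = 0.0144 + 0.0225 + 0.0225 + 0.0081 + 0.0169 + 0.0121 + 0.0064 + 0.0004 + 0.0225 = 0.1258
Σp_2ᵢ² = 0.05² + 0.09² + 0.03² + 0.05² + 0.11² + 0.59² + 0.03² + 0.02² + 0.03² = 0.0025 + 0.0081 + 0.0009 + 0.0025 + 0.0121 + 0.3481 + 0.0009 + 0.0004 + 0.0009 = 0.3764
O = 0.1150 / √(0.1258 × 0.3764) = 0.1150 / 0.21760 = 0.5285

0.53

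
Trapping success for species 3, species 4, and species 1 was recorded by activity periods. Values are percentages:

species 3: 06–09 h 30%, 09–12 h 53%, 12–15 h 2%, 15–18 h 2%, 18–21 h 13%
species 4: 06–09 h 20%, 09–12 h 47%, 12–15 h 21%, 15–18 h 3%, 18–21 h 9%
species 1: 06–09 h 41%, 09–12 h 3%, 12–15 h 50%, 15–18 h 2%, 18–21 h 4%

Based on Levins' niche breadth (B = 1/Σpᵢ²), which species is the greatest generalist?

Convert percentages to proportions (divide by 100).
Σp_3ᵢ² = 0.30² + 0.53² + 0.02² + 0.02² + 0.13² = 0.0900 + 0.2809 + 0.0004 + 0.0004 + 0.0169 = 0.3886
B_3 = 1 / 0.3886 = 2.5733
Σp_4ᵢ² = 0.20² + 0.47² + 0.21² + 0.03² + 0.09² = 0.0400 + 0.2209 + 0.0441 + 0.0009 + 0.0081 = 0.3140
B_4 = 1 / 0.3140 = 3.1847
Σp_1ᵢ² = 0.41² + 0.03² + 0.50² + 0.02² + 0.04² = 0.1681 + 0.0009 + 0.2500 + 0.0004 + 0.0016 = 0.4210
B_1 = 1 / 0.4210 = 2.3753
Highest B → broadest niche (most generalist): species 4 (B = 3.18).

species 4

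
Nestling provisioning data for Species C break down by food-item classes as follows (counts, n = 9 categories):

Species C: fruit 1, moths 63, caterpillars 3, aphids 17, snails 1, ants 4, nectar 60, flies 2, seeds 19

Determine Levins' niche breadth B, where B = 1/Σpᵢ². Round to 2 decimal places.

3.50

Proportions for Species C (n=170): 1/170=0.0059, 63/170=0.3706, 3/170=0.0176, 17/170=0.1000, 1/170=0.0059, 4/170=0.0235, 60/170=0.3529, 2/170=0.0118, 19/170=0.1118
Σpᵢ² = 0.0059² + 0.3706² + 0.0176² + 0.1000² + 0.0059² + 0.0235² + 0.3529² + 0.0118² + 0.1118² = 0.000035 + 0.137344 + 0.000310 + 0.010000 + 0.000035 + 0.000552 + 0.124538 + 0.000139 + 0.012499 = 0.285452
B = 1 / 0.285452 = 3.5032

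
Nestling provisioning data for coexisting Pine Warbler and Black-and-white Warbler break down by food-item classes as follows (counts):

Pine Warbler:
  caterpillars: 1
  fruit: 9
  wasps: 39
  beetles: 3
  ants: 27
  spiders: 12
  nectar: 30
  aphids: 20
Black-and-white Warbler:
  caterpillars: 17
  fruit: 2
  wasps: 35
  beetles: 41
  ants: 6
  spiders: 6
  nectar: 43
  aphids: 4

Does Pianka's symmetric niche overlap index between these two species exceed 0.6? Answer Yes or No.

Proportions for Pine Warbler (n=141): 1/141=0.0071, 9/141=0.0638, 39/141=0.2766, 3/141=0.0213, 27/141=0.1915, 12/141=0.0851, 30/141=0.2128, 20/141=0.1418
Proportions for Black-and-white Warbler (n=154): 17/154=0.1104, 2/154=0.0130, 35/154=0.2273, 41/154=0.2662, 6/154=0.0390, 6/154=0.0390, 43/154=0.2792, 4/154=0.0260
Σ p₁ᵢp₂ᵢ = 0.000784 + 0.000829 + 0.062871 + 0.005670 + 0.007469 + 0.003319 + 0.059414 + 0.003687 = 0.144043
Σp_1ᵢ² = 0.0071² + 0.0638² + 0.2766² + 0.0213² + 0.1915² + 0.0851² + 0.2128² + 0.1418² = 0.000050 + 0.004070 + 0.076508 + 0.000454 + 0.036672 + 0.007242 + 0.045284 + 0.020107 = 0.190387
Σp_2ᵢ² = 0.1104² + 0.0130² + 0.2273² + 0.2662² + 0.0390² + 0.0390² + 0.2792² + 0.0260² = 0.012188 + 0.000169 + 0.051665 + 0.070862 + 0.001521 + 0.001521 + 0.077953 + 0.000676 = 0.216555
O = 0.144043 / √(0.190387 × 0.216555) = 0.144043 / 0.2030499 = 0.7094
O = 0.7094 > 0.6 → Yes.

Yes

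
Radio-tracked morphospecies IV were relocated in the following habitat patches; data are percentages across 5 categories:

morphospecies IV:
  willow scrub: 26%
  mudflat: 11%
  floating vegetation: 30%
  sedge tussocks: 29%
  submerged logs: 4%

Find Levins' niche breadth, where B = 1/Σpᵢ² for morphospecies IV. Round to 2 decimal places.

3.92

Convert percentages to proportions (divide by 100).
Σpᵢ² = 0.26² + 0.11² + 0.30² + 0.29² + 0.04² = 0.0676 + 0.0121 + 0.0900 + 0.0841 + 0.0016 = 0.2554
B = 1 / 0.2554 = 3.9154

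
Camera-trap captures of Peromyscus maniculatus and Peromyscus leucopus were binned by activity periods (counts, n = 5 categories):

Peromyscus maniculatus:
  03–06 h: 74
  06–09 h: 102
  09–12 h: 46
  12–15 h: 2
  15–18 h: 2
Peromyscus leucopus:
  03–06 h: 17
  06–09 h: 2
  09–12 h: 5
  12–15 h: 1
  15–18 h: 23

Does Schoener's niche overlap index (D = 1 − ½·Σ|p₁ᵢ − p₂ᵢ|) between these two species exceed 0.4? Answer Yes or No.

Yes

Proportions for Peromyscus maniculatus (n=226): 74/226=0.3274, 102/226=0.4513, 46/226=0.2035, 2/226=0.0088, 2/226=0.0088
Proportions for Peromyscus leucopus (n=48): 17/48=0.3542, 2/48=0.0417, 5/48=0.1042, 1/48=0.0208, 23/48=0.4792
Σ|p₁ᵢ − p₂ᵢ| = 0.0268 + 0.4096 + 0.0993 + 0.0120 + 0.4704 = 1.0181
D = 1 − ½ × 1.0181 = 1 − 0.50905 = 0.49095
D = 0.49095 > 0.4 → Yes.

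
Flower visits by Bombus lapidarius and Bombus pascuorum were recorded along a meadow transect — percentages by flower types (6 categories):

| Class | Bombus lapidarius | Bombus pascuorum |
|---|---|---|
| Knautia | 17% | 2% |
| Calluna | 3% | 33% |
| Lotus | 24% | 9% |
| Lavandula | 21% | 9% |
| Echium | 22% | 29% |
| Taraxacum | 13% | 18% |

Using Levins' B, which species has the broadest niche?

Convert percentages to proportions (divide by 100).
Σp_lapiᵢ² = 0.17² + 0.03² + 0.24² + 0.21² + 0.22² + 0.13² = 0.0289 + 0.0009 + 0.0576 + 0.0441 + 0.0484 + 0.0169 = 0.1968
B_lapi = 1 / 0.1968 = 5.0813
Σp_pascᵢ² = 0.02² + 0.33² + 0.09² + 0.09² + 0.29² + 0.18² = 0.0004 + 0.1089 + 0.0081 + 0.0081 + 0.0841 + 0.0324 = 0.2420
B_pasc = 1 / 0.2420 = 4.1322
Highest B → broadest niche (most generalist): Bombus lapidarius (B = 5.08).

Bombus lapidarius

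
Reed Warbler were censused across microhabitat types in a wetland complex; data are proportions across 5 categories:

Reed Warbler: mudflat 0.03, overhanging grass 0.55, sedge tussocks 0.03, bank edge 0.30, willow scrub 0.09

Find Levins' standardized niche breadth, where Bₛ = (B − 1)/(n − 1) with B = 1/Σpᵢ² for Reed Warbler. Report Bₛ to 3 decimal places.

0.371

Σpᵢ² = 0.03² + 0.55² + 0.03² + 0.30² + 0.09² = 0.0009 + 0.3025 + 0.0009 + 0.0900 + 0.0081 = 0.4024
B = 1 / 0.4024 = 2.48509
Bₛ = (B − 1)/(n − 1) = (2.48509 − 1)/(5 − 1) = 1.48509/4 = 0.37127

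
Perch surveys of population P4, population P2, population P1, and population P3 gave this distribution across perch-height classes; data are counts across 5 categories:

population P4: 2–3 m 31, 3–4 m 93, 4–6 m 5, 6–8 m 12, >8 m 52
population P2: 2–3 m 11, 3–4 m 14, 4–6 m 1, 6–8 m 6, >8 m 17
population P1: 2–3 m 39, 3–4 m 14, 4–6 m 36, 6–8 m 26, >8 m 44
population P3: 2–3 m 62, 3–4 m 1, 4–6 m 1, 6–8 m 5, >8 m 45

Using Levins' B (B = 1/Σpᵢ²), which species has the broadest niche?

Proportions for population P4 (n=193): 31/193=0.1606, 93/193=0.4819, 5/193=0.0259, 12/193=0.0622, 52/193=0.2694
Proportions for population P2 (n=49): 11/49=0.2245, 14/49=0.2857, 1/49=0.0204, 6/49=0.1224, 17/49=0.3469
Proportions for population P1 (n=159): 39/159=0.2453, 14/159=0.0881, 36/159=0.2264, 26/159=0.1635, 44/159=0.2767
Proportions for population P3 (n=114): 62/114=0.5439, 1/114=0.0088, 1/114=0.0088, 5/114=0.0439, 45/114=0.3947
Σp_P4ᵢ² = 0.1606² + 0.4819² + 0.0259² + 0.0622² + 0.2694² = 0.025792 + 0.232228 + 0.000671 + 0.003869 + 0.072576 = 0.335136
B_P4 = 1 / 0.335136 = 2.9839
Σp_P2ᵢ² = 0.2245² + 0.2857² + 0.0204² + 0.1224² + 0.3469² = 0.050400 + 0.081624 + 0.000416 + 0.014982 + 0.120340 = 0.267762
B_P2 = 1 / 0.267762 = 3.7347
Σp_P1ᵢ² = 0.2453² + 0.0881² + 0.2264² + 0.1635² + 0.2767² = 0.060172 + 0.007762 + 0.051257 + 0.026732 + 0.076563 = 0.222486
B_P1 = 1 / 0.222486 = 4.4947
Σp_P3ᵢ² = 0.5439² + 0.0088² + 0.0088² + 0.0439² + 0.3947² = 0.295827 + 0.000077 + 0.000077 + 0.001927 + 0.155788 = 0.453696
B_P3 = 1 / 0.453696 = 2.2041
Highest B → broadest niche (most generalist): population P1 (B = 4.49).

population P1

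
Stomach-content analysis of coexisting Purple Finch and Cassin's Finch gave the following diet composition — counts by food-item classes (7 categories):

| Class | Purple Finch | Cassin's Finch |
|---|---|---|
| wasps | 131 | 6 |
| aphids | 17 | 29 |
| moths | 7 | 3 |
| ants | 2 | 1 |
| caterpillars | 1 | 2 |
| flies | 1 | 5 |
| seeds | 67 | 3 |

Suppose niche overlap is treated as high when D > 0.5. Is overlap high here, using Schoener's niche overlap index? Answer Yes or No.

Proportions for Purple Finch (n=226): 131/226=0.5796, 17/226=0.0752, 7/226=0.0310, 2/226=0.0088, 1/226=0.0044, 1/226=0.0044, 67/226=0.2965
Proportions for Cassin's Finch (n=49): 6/49=0.1224, 29/49=0.5918, 3/49=0.0612, 1/49=0.0204, 2/49=0.0408, 5/49=0.1020, 3/49=0.0612
Σ|p₁ᵢ − p₂ᵢ| = 0.4572 + 0.5166 + 0.0302 + 0.0116 + 0.0364 + 0.0976 + 0.2353 = 1.3849
D = 1 − ½ × 1.3849 = 1 − 0.69245 = 0.30755
D = 0.30755 < 0.5 → No.

No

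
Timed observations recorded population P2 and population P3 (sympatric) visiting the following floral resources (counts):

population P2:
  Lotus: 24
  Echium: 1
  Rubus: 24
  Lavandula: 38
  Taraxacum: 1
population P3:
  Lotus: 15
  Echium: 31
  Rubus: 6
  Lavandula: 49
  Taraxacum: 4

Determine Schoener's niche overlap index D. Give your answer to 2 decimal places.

0.65

Proportions for population P2 (n=88): 24/88=0.2727, 1/88=0.0114, 24/88=0.2727, 38/88=0.4318, 1/88=0.0114
Proportions for population P3 (n=105): 15/105=0.1429, 31/105=0.2952, 6/105=0.0571, 49/105=0.4667, 4/105=0.0381
Σ|p₁ᵢ − p₂ᵢ| = 0.1298 + 0.2838 + 0.2156 + 0.0349 + 0.0267 = 0.6908
D = 1 − ½ × 0.6908 = 1 − 0.34540 = 0.65460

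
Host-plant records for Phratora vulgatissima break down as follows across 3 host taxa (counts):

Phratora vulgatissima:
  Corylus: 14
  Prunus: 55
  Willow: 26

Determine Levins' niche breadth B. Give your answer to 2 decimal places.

Proportions for Phratora vulgatissima (n=95): 14/95=0.1474, 55/95=0.5789, 26/95=0.2737
Σpᵢ² = 0.1474² + 0.5789² + 0.2737² = 0.021727 + 0.335125 + 0.074912 = 0.431764
B = 1 / 0.431764 = 2.3161

2.32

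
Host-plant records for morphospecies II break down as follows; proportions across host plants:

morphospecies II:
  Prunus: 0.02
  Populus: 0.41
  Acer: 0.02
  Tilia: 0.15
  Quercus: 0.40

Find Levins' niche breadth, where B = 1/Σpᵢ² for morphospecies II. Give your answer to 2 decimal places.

Σpᵢ² = 0.02² + 0.41² + 0.02² + 0.15² + 0.40² = 0.0004 + 0.1681 + 0.0004 + 0.0225 + 0.1600 = 0.3514
B = 1 / 0.3514 = 2.8458

2.85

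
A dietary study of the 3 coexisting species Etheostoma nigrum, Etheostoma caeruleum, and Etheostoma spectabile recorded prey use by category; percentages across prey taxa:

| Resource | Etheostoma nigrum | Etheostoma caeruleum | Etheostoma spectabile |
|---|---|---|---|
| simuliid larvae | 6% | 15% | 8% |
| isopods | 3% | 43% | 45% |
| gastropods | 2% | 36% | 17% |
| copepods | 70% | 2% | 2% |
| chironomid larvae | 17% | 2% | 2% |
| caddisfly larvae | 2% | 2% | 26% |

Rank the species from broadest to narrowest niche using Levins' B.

Convert percentages to proportions (divide by 100).
Σp_nigrᵢ² = 0.06² + 0.03² + 0.02² + 0.70² + 0.17² + 0.02² = 0.0036 + 0.0009 + 0.0004 + 0.4900 + 0.0289 + 0.0004 = 0.5242
B_nigr = 1 / 0.5242 = 1.9077
Σp_caerᵢ² = 0.15² + 0.43² + 0.36² + 0.02² + 0.02² + 0.02² = 0.0225 + 0.1849 + 0.1296 + 0.0004 + 0.0004 + 0.0004 = 0.3382
B_caer = 1 / 0.3382 = 2.9568
Σp_specᵢ² = 0.08² + 0.45² + 0.17² + 0.02² + 0.02² + 0.26² = 0.0064 + 0.2025 + 0.0289 + 0.0004 + 0.0004 + 0.0676 = 0.3062
B_spec = 1 / 0.3062 = 3.2658
Ranking by B (broadest → narrowest): Etheostoma spectabile (3.27) > Etheostoma caeruleum (2.96) > Etheostoma nigrum (1.91)

Etheostoma spectabile > Etheostoma caeruleum > Etheostoma nigrum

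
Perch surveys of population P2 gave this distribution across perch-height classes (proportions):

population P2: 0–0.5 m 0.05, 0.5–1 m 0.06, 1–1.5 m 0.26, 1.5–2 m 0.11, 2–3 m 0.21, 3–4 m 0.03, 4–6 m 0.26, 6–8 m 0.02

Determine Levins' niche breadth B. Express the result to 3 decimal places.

Σpᵢ² = 0.05² + 0.06² + 0.26² + 0.11² + 0.21² + 0.03² + 0.26² + 0.02² = 0.0025 + 0.0036 + 0.0676 + 0.0121 + 0.0441 + 0.0009 + 0.0676 + 0.0004 = 0.1988
B = 1 / 0.1988 = 5.03018

5.030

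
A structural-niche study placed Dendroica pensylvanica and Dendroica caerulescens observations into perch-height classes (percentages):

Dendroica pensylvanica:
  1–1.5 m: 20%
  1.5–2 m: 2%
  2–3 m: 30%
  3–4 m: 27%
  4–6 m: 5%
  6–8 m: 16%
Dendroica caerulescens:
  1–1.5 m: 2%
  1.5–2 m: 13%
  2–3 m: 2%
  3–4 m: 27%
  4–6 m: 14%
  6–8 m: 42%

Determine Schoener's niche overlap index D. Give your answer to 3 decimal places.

Convert percentages to proportions (divide by 100).
Σ|p₁ᵢ − p₂ᵢ| = 0.18 + 0.11 + 0.28 + 0.00 + 0.09 + 0.26 = 0.92
D = 1 − ½ × 0.92 = 1 − 0.460 = 0.54000

0.540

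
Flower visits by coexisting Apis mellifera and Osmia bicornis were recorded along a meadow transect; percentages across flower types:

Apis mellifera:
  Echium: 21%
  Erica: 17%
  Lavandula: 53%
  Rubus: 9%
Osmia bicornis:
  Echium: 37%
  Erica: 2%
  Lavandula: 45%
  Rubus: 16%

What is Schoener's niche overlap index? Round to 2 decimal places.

Convert percentages to proportions (divide by 100).
Σ|p₁ᵢ − p₂ᵢ| = 0.16 + 0.15 + 0.08 + 0.07 = 0.46
D = 1 − ½ × 0.46 = 1 − 0.230 = 0.7700

0.77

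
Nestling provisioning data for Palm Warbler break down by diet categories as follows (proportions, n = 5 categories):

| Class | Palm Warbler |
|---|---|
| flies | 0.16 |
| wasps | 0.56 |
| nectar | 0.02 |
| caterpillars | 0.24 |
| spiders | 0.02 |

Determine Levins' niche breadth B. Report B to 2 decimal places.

2.52

Σpᵢ² = 0.16² + 0.56² + 0.02² + 0.24² + 0.02² = 0.0256 + 0.3136 + 0.0004 + 0.0576 + 0.0004 = 0.3976
B = 1 / 0.3976 = 2.5151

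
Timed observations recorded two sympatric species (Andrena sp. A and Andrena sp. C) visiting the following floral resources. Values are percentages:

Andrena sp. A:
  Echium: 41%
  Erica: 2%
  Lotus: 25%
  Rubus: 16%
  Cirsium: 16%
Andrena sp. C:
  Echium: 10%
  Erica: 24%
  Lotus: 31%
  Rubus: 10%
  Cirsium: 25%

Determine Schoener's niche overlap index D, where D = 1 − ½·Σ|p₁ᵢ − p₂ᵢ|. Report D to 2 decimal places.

Convert percentages to proportions (divide by 100).
Σ|p₁ᵢ − p₂ᵢ| = 0.31 + 0.22 + 0.06 + 0.06 + 0.09 = 0.74
D = 1 − ½ × 0.74 = 1 − 0.370 = 0.6300

0.63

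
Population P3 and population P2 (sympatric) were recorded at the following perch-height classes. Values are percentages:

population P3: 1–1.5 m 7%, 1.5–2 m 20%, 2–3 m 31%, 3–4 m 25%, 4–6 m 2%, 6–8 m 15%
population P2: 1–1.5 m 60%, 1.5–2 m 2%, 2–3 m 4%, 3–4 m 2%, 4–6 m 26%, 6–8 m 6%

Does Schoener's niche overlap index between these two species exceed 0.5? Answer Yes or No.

Convert percentages to proportions (divide by 100).
Σ|p₁ᵢ − p₂ᵢ| = 0.53 + 0.18 + 0.27 + 0.23 + 0.24 + 0.09 = 1.54
D = 1 − ½ × 1.54 = 1 − 0.770 = 0.2300
D = 0.2300 < 0.5 → No.

No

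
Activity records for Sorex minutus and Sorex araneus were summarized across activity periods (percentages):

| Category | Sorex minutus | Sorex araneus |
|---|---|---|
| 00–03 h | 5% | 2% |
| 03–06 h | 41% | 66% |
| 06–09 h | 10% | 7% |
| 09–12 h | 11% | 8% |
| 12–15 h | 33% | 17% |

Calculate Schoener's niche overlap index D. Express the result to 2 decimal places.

0.75

Convert percentages to proportions (divide by 100).
Σ|p₁ᵢ − p₂ᵢ| = 0.03 + 0.25 + 0.03 + 0.03 + 0.16 = 0.50
D = 1 − ½ × 0.50 = 1 − 0.250 = 0.7500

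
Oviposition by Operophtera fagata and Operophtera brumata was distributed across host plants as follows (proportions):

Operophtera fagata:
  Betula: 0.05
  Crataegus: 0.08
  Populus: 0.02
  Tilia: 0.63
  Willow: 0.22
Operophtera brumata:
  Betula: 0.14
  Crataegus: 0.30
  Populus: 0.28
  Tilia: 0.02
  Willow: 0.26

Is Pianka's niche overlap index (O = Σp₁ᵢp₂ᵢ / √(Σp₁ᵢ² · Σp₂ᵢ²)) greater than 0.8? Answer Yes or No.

Σ p₁ᵢp₂ᵢ = 0.0070 + 0.0240 + 0.0056 + 0.0126 + 0.0572 = 0.1064
Σp_1ᵢ² = 0.05² + 0.08² + 0.02² + 0.63² + 0.22² = 0.0025 + 0.0064 + 0.0004 + 0.3969 + 0.0484 = 0.4546
Σp_2ᵢ² = 0.14² + 0.30² + 0.28² + 0.02² + 0.26² = 0.0196 + 0.0900 + 0.0784 + 0.0004 + 0.0676 = 0.2560
O = 0.1064 / √(0.4546 × 0.2560) = 0.1064 / 0.34114 = 0.3119
O = 0.3119 < 0.8 → No.

No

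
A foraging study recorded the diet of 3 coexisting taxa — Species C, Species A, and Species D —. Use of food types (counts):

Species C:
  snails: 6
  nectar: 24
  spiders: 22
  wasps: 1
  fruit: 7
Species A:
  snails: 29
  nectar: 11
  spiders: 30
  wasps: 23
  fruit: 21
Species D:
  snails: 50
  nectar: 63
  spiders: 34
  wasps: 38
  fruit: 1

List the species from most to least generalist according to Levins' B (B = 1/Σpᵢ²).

Proportions for Species C (n=60): 6/60=0.1000, 24/60=0.4000, 22/60=0.3667, 1/60=0.0167, 7/60=0.1167
Proportions for Species A (n=114): 29/114=0.2544, 11/114=0.0965, 30/114=0.2632, 23/114=0.2018, 21/114=0.1842
Proportions for Species D (n=186): 50/186=0.2688, 63/186=0.3387, 34/186=0.1828, 38/186=0.2043, 1/186=0.0054
Σp_Cᵢ² = 0.1000² + 0.4000² + 0.3667² + 0.0167² + 0.1167² = 0.010000 + 0.160000 + 0.134469 + 0.000279 + 0.013619 = 0.318367
B_C = 1 / 0.318367 = 3.1410
Σp_Aᵢ² = 0.2544² + 0.0965² + 0.2632² + 0.2018² + 0.1842² = 0.064719 + 0.009312 + 0.069274 + 0.040723 + 0.033930 = 0.217958
B_A = 1 / 0.217958 = 4.5880
Σp_Dᵢ² = 0.2688² + 0.3387² + 0.1828² + 0.2043² + 0.0054² = 0.072253 + 0.114718 + 0.033416 + 0.041738 + 0.000029 = 0.262154
B_D = 1 / 0.262154 = 3.8146
Ranking by B (broadest → narrowest): Species A (4.59) > Species D (3.81) > Species C (3.14)

Species A > Species D > Species C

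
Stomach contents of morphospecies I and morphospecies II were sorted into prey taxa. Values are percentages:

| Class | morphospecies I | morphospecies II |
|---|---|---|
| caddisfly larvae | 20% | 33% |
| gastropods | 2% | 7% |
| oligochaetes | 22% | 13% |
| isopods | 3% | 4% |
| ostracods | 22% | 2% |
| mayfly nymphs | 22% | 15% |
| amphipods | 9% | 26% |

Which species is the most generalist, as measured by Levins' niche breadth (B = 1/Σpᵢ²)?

Convert percentages to proportions (divide by 100).
Σp_Iᵢ² = 0.20² + 0.02² + 0.22² + 0.03² + 0.22² + 0.22² + 0.09² = 0.0400 + 0.0004 + 0.0484 + 0.0009 + 0.0484 + 0.0484 + 0.0081 = 0.1946
B_I = 1 / 0.1946 = 5.1387
Σp_IIᵢ² = 0.33² + 0.07² + 0.13² + 0.04² + 0.02² + 0.15² + 0.26² = 0.1089 + 0.0049 + 0.0169 + 0.0016 + 0.0004 + 0.0225 + 0.0676 = 0.2228
B_II = 1 / 0.2228 = 4.4883
Highest B → broadest niche (most generalist): morphospecies I (B = 5.14).

morphospecies I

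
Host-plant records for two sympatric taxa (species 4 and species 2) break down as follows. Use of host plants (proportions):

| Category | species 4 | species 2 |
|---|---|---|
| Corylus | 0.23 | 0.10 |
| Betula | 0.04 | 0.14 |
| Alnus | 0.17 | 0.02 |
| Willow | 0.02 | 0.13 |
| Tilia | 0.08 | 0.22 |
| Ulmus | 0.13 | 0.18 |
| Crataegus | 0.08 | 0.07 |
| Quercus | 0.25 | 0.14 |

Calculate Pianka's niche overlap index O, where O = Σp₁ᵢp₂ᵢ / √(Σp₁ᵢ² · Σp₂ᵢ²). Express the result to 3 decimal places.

0.710

Σ p₁ᵢp₂ᵢ = 0.0230 + 0.0056 + 0.0034 + 0.0026 + 0.0176 + 0.0234 + 0.0056 + 0.0350 = 0.1162
Σp_1ᵢ² = 0.23² + 0.04² + 0.17² + 0.02² + 0.08² + 0.13² + 0.08² + 0.25² = 0.0529 + 0.0016 + 0.0289 + 0.0004 + 0.0064 + 0.0169 + 0.0064 + 0.0625 = 0.1760
Σp_2ᵢ² = 0.10² + 0.14² + 0.02² + 0.13² + 0.22² + 0.18² + 0.07² + 0.14² = 0.0100 + 0.0196 + 0.0004 + 0.0169 + 0.0484 + 0.0324 + 0.0049 + 0.0196 = 0.1522
O = 0.1162 / √(0.1760 × 0.1522) = 0.1162 / 0.163668 = 0.70997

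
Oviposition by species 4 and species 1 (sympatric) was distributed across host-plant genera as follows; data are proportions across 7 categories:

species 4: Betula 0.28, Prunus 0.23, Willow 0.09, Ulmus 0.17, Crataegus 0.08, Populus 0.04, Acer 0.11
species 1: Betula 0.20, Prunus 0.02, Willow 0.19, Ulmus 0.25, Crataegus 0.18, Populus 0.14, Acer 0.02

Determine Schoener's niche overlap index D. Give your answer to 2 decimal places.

0.62

Σ|p₁ᵢ − p₂ᵢ| = 0.08 + 0.21 + 0.10 + 0.08 + 0.10 + 0.10 + 0.09 = 0.76
D = 1 − ½ × 0.76 = 1 − 0.380 = 0.6200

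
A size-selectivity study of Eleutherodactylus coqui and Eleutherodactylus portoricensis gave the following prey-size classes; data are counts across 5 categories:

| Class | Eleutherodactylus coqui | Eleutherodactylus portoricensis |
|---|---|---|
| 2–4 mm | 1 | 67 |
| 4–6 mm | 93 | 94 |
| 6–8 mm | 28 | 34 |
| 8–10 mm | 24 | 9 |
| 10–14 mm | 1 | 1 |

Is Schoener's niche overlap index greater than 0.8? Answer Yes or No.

Proportions for Eleutherodactylus coqui (n=147): 1/147=0.0068, 93/147=0.6327, 28/147=0.1905, 24/147=0.1633, 1/147=0.0068
Proportions for Eleutherodactylus portoricensis (n=205): 67/205=0.3268, 94/205=0.4585, 34/205=0.1659, 9/205=0.0439, 1/205=0.0049
Σ|p₁ᵢ − p₂ᵢ| = 0.3200 + 0.1742 + 0.0246 + 0.1194 + 0.0019 = 0.6401
D = 1 − ½ × 0.6401 = 1 − 0.32005 = 0.67995
D = 0.67995 < 0.8 → No.

No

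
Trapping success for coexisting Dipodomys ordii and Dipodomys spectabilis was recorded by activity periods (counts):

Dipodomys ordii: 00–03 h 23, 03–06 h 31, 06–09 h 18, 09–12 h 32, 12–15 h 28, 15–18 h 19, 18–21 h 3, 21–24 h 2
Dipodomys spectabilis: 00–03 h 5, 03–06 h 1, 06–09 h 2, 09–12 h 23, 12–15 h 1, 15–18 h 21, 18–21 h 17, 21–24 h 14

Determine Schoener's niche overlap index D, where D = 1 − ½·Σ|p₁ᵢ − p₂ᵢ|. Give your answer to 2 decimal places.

Proportions for Dipodomys ordii (n=156): 23/156=0.1474, 31/156=0.1987, 18/156=0.1154, 32/156=0.2051, 28/156=0.1795, 19/156=0.1218, 3/156=0.0192, 2/156=0.0128
Proportions for Dipodomys spectabilis (n=84): 5/84=0.0595, 1/84=0.0119, 2/84=0.0238, 23/84=0.2738, 1/84=0.0119, 21/84=0.2500, 17/84=0.2024, 14/84=0.1667
Σ|p₁ᵢ − p₂ᵢ| = 0.0879 + 0.1868 + 0.0916 + 0.0687 + 0.1676 + 0.1282 + 0.1832 + 0.1539 = 1.0679
D = 1 − ½ × 1.0679 = 1 − 0.53395 = 0.46605

0.47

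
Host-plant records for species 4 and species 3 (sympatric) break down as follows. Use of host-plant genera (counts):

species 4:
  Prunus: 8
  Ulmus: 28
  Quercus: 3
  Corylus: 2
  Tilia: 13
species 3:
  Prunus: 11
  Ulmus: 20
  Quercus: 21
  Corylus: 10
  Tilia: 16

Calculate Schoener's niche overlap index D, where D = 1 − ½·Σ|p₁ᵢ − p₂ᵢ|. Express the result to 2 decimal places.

Proportions for species 4 (n=54): 8/54=0.1481, 28/54=0.5185, 3/54=0.0556, 2/54=0.0370, 13/54=0.2407
Proportions for species 3 (n=78): 11/78=0.1410, 20/78=0.2564, 21/78=0.2692, 10/78=0.1282, 16/78=0.2051
Σ|p₁ᵢ − p₂ᵢ| = 0.0071 + 0.2621 + 0.2136 + 0.0912 + 0.0356 = 0.6096
D = 1 − ½ × 0.6096 = 1 − 0.30480 = 0.69520

0.70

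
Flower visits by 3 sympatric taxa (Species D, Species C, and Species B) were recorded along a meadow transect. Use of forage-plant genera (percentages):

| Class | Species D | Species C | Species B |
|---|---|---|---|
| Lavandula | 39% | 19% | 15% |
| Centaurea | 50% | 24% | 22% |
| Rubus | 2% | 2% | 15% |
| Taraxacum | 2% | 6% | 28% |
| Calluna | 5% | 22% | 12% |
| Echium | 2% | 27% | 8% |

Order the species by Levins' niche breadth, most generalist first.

Convert percentages to proportions (divide by 100).
Σp_Dᵢ² = 0.39² + 0.50² + 0.02² + 0.02² + 0.05² + 0.02² = 0.1521 + 0.2500 + 0.0004 + 0.0004 + 0.0025 + 0.0004 = 0.4058
B_D = 1 / 0.4058 = 2.4643
Σp_Cᵢ² = 0.19² + 0.24² + 0.02² + 0.06² + 0.22² + 0.27² = 0.0361 + 0.0576 + 0.0004 + 0.0036 + 0.0484 + 0.0729 = 0.2190
B_C = 1 / 0.2190 = 4.5662
Σp_Bᵢ² = 0.15² + 0.22² + 0.15² + 0.28² + 0.12² + 0.08² = 0.0225 + 0.0484 + 0.0225 + 0.0784 + 0.0144 + 0.0064 = 0.1926
B_B = 1 / 0.1926 = 5.1921
Ranking by B (broadest → narrowest): Species B (5.19) > Species C (4.57) > Species D (2.46)

Species B > Species C > Species D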